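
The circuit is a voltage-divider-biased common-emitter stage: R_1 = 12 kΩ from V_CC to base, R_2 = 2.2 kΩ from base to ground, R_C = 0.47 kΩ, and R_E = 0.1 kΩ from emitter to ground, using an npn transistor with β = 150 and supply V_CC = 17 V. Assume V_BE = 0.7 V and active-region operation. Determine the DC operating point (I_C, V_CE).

Thevenize the base divider: V_Th = V_CC·R_2/(R_1+R_2) = 17×2.2/14.2 = 2.63 V, R_Th = R_1‖R_2 = 1.86 kΩ.
Base-emitter loop: V_Th = I_B·R_Th + V_BE + (β+1)I_B·R_E, so I_B = (2.63 − 0.7) / (1.86 + 151×0.1) = 0.114 mA.
I_C = β·I_B = 150×0.114 = 17.1 mA, and I_E = (β+1)I_B = 17.2 mA.
V_CE = V_CC − I_C·R_C − I_E·R_E = 17 − 17.1×0.47 − 17.2×0.1 = 7.24 V.
V_CE = 7.24 V > 0.2 V confirms active-region operation.

I_C ≈ 17 mA, V_CE ≈ 7.2 V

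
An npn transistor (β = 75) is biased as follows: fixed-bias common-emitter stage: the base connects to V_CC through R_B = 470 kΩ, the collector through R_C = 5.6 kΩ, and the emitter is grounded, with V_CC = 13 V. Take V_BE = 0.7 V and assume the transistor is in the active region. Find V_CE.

V_CE ≈ 2 V

Base loop: V_CC = I_B·R_B + V_BE, so I_B = (13 − 0.7)/470 kΩ = 0.0262 mA.
In the active region I_C = β·I_B = 75 × 0.0262 = 1.96 mA.
Collector loop: V_CE = V_CC − I_C·R_C = 13 − 1.96×5.6 = 2.01 V.
Since V_CE = 2.01 V > V_CE(sat) ≈ 0.2 V, the transistor is in the active region as assumed.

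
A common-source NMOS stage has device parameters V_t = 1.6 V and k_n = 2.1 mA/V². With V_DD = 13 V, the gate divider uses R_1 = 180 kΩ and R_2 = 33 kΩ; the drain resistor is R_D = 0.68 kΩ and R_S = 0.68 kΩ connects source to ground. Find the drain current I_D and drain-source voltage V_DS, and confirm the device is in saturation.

I_D ≈ 0.12 mA, V_DS ≈ 13 V

V_G = V_DD·R_2/(R_1+R_2) = 13×33/213 = 2.01 V.
Assume saturation: I_D = (k_n/2)(V_GS − V_t)² with V_GS = V_G − I_D·R_S = 2.01 − 0.68·I_D.
Substituting gives 0.486·I_D² − 1.59·I_D + 0.18 = 0, with roots I_D = 0.117 or 3.16 mA.
The root I_D = 3.16 mA gives V_GS = -0.135 V ≤ V_t, so take I_D = 0.117 mA.
Then V_GS = 1.93 V and V_DS = V_DD − I_D(R_D+R_S) = 13 − 0.117×1.36 = 12.8 V.
Saturation requires V_DS ≥ V_GS − V_t = 0.334 V; 12.8 ≥ 0.334 ✓.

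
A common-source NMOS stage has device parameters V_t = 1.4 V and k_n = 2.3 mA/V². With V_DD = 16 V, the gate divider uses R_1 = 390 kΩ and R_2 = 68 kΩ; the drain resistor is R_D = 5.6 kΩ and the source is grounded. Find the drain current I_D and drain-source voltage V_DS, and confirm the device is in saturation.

V_G = V_DD·R_2/(R_1+R_2) = 16×68/458 = 2.38 V. With the source grounded, V_GS = V_G = 2.38 V.
Assume saturation: I_D = (k_n/2)(V_GS − V_t)² = (2.3/2)×(2.38 − 1.4)² = 1.15×0.976² = 1.09 mA.
V_DS = V_DD − I_D·R_D = 16 − 1.09×5.6 = 9.87 V.
Saturation requires V_DS ≥ V_GS − V_t = 0.976 V; 9.87 ≥ 0.976 ✓.

I_D ≈ 1.1 mA, V_DS ≈ 9.9 V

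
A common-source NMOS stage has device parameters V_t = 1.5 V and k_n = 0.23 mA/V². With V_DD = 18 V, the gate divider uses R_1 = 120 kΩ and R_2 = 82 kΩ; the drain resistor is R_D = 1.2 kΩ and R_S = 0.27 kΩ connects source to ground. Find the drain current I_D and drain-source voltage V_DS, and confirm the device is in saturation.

V_G = V_DD·R_2/(R_1+R_2) = 18×82/202 = 7.31 V.
Assume saturation: I_D = (k_n/2)(V_GS − V_t)² with V_GS = V_G − I_D·R_S = 7.31 − 0.27·I_D.
Substituting gives 0.00838·I_D² − 1.36·I_D + 3.88 = 0, with roots I_D = 2.9 or 159 mA.
The root I_D = 159 mA gives V_GS = -35.7 V ≤ V_t, so take I_D = 2.9 mA.
Then V_GS = 6.52 V and V_DS = V_DD − I_D(R_D+R_S) = 18 − 2.9×1.47 = 13.7 V.
Saturation requires V_DS ≥ V_GS − V_t = 5.02 V; 13.7 ≥ 5.02 ✓.

I_D ≈ 2.9 mA, V_DS ≈ 14 V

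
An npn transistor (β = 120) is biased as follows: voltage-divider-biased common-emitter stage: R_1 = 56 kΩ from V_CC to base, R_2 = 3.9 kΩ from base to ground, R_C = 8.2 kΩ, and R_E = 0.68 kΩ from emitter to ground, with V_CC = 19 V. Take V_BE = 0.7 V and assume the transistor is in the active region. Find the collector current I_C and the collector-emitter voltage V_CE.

Thevenize the base divider: V_Th = V_CC·R_2/(R_1+R_2) = 19×3.9/59.9 = 1.24 V, R_Th = R_1‖R_2 = 3.65 kΩ.
Base-emitter loop: V_Th = I_B·R_Th + V_BE + (β+1)I_B·R_E, so I_B = (1.24 − 0.7) / (3.65 + 121×0.68) = 0.00625 mA.
I_C = β·I_B = 120×0.00625 = 0.75 mA, and I_E = (β+1)I_B = 0.756 mA.
V_CE = V_CC − I_C·R_C − I_E·R_E = 19 − 0.75×8.2 − 0.756×0.68 = 12.3 V.
V_CE = 12.3 V > 0.2 V confirms active-region operation.

I_C ≈ 0.75 mA, V_CE ≈ 12 V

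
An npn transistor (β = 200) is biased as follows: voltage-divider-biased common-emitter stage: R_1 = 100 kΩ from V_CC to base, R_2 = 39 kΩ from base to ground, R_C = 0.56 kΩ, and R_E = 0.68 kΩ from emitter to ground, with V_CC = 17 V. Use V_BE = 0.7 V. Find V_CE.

Thevenize the base divider: V_Th = V_CC·R_2/(R_1+R_2) = 17×39/139 = 4.77 V, R_Th = R_1‖R_2 = 28.1 kΩ.
Base-emitter loop: V_Th = I_B·R_Th + V_BE + (β+1)I_B·R_E, so I_B = (4.77 − 0.7) / (28.1 + 201×0.68) = 0.0247 mA.
I_C = β·I_B = 200×0.0247 = 4.94 mA, and I_E = (β+1)I_B = 4.97 mA.
V_CE = V_CC − I_C·R_C − I_E·R_E = 17 − 4.94×0.56 − 4.97×0.68 = 10.9 V.
V_CE = 10.9 V > 0.2 V confirms active-region operation.

V_CE ≈ 11 V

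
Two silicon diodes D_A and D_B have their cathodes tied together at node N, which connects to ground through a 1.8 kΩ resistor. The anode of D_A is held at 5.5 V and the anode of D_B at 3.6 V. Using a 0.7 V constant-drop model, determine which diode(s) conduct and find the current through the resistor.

Only D_A conducts; I_R ≈ 2.7 mA

Assume both conduct. Then node N would need to be at both 5.5−0.7 = 4.8 V and 3.6−0.7 = 2.9 V, which is impossible.
Assume only D_A conducts: V_N = 5.5 − 0.7 = 4.8 V, so I_R = 4.8/1.8 = 2.67 mA.
Check D_B: its anode-to-cathode voltage is 3.6 − 4.8 = -1.2 V < 0.7 V, so it is off. The assumption is consistent.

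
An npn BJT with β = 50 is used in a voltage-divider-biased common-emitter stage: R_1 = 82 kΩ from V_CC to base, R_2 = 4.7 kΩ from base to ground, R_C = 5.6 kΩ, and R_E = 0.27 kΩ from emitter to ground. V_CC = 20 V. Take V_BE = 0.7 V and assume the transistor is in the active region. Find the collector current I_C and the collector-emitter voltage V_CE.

Thevenize the base divider: V_Th = V_CC·R_2/(R_1+R_2) = 20×4.7/86.7 = 1.08 V, R_Th = R_1‖R_2 = 4.45 kΩ.
Base-emitter loop: V_Th = I_B·R_Th + V_BE + (β+1)I_B·R_E, so I_B = (1.08 − 0.7) / (4.45 + 51×0.27) = 0.0211 mA.
I_C = β·I_B = 50×0.0211 = 1.05 mA, and I_E = (β+1)I_B = 1.08 mA.
V_CE = V_CC − I_C·R_C − I_E·R_E = 20 − 1.05×5.6 − 1.08×0.27 = 13.8 V.
V_CE = 13.8 V > 0.2 V confirms active-region operation.

I_C ≈ 1.1 mA, V_CE ≈ 14 V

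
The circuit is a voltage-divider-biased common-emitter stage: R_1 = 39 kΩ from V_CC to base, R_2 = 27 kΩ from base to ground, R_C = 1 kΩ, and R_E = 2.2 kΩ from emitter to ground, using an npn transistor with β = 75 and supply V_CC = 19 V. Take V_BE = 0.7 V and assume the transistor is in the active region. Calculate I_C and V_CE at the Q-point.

I_C ≈ 2.9 mA, V_CE ≈ 9.6 V

Thevenize the base divider: V_Th = V_CC·R_2/(R_1+R_2) = 19×27/66 = 7.77 V, R_Th = R_1‖R_2 = 16 kΩ.
Base-emitter loop: V_Th = I_B·R_Th + V_BE + (β+1)I_B·R_E, so I_B = (7.77 − 0.7) / (16 + 76×2.2) = 0.0386 mA.
I_C = β·I_B = 75×0.0386 = 2.9 mA, and I_E = (β+1)I_B = 2.93 mA.
V_CE = V_CC − I_C·R_C − I_E·R_E = 19 − 2.9×1 − 2.93×2.2 = 9.65 V.
V_CE = 9.65 V > 0.2 V confirms active-region operation.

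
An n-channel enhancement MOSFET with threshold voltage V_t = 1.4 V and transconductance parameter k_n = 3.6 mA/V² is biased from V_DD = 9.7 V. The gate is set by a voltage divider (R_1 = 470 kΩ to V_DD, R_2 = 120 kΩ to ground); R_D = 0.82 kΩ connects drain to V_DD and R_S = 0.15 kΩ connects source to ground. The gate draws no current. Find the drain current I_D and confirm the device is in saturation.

I_D ≈ 0.46 mA

V_G = V_DD·R_2/(R_1+R_2) = 9.7×120/590 = 1.97 V.
Assume saturation: I_D = (k_n/2)(V_GS − V_t)² with V_GS = V_G − I_D·R_S = 1.97 − 0.15·I_D.
Substituting gives 0.0405·I_D² − 1.31·I_D + 0.591 = 0, with roots I_D = 0.458 or 31.9 mA.
The root I_D = 31.9 mA gives V_GS = -2.81 V ≤ V_t, so take I_D = 0.458 mA.
Then V_GS = 1.9 V and V_DS = V_DD − I_D(R_D+R_S) = 9.7 − 0.458×0.97 = 9.26 V.
Saturation requires V_DS ≥ V_GS − V_t = 0.504 V; 9.26 ≥ 0.504 ✓.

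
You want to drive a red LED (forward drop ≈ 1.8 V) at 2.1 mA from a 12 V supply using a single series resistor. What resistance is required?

The resistor drops V_S − V_D = 12 − 1.8 = 10.2 V at 2.1 mA.
R = 10.2 V / 2.1 mA = 4.86 kΩ.

R ≈ 4.9 kΩ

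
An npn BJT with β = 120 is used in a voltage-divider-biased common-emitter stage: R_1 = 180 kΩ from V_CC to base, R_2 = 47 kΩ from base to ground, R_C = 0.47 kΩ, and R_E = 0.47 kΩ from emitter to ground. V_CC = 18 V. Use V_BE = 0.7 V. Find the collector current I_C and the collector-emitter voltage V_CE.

Thevenize the base divider: V_Th = V_CC·R_2/(R_1+R_2) = 18×47/227 = 3.73 V, R_Th = R_1‖R_2 = 37.3 kΩ.
Base-emitter loop: V_Th = I_B·R_Th + V_BE + (β+1)I_B·R_E, so I_B = (3.73 − 0.7) / (37.3 + 121×0.47) = 0.0322 mA.
I_C = β·I_B = 120×0.0322 = 3.86 mA, and I_E = (β+1)I_B = 3.89 mA.
V_CE = V_CC − I_C·R_C − I_E·R_E = 18 − 3.86×0.47 − 3.89×0.47 = 14.4 V.
V_CE = 14.4 V > 0.2 V confirms active-region operation.

I_C ≈ 3.9 mA, V_CE ≈ 14 V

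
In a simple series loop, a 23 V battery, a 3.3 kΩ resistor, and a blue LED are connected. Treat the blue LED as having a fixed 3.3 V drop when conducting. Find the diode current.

KVL around the loop: 23 = V_D + I·R = 3.3 + I × 3.3 kΩ.
So I = (23 − 3.3) / 3.3 kΩ = 19.7 / 3.3 = 5.97 mA.

I ≈ 6 mA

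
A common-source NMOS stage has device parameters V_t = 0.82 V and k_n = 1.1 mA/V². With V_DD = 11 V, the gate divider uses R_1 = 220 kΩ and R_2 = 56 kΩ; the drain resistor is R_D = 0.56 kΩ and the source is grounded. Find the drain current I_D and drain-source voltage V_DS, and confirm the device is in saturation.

I_D ≈ 1.1 mA, V_DS ≈ 10 V

V_G = V_DD·R_2/(R_1+R_2) = 11×56/276 = 2.23 V. With the source grounded, V_GS = V_G = 2.23 V.
Assume saturation: I_D = (k_n/2)(V_GS − V_t)² = (1.1/2)×(2.23 − 0.82)² = 0.55×1.41² = 1.1 mA.
V_DS = V_DD − I_D·R_D = 11 − 1.1×0.56 = 10.4 V.
Saturation requires V_DS ≥ V_GS − V_t = 1.41 V; 10.4 ≥ 1.41 ✓.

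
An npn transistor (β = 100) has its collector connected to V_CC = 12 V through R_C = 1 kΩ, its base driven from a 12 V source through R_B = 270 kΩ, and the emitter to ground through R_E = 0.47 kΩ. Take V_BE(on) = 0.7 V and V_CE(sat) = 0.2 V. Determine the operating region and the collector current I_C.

Assume active. Base-emitter loop: I_B = (V_BB − V_BE)/(R_B + (β+1)R_E) = (12 − 0.7)/(270 + 101×0.47) = 0.0356 mA.
I_C = β·I_B = 100×0.0356 = 3.56 mA.
V_CE = V_CC − I_C·R_C − I_E·R_E = 12 − 3.56×1 − 3.59×0.47 = 6.75 V > V_CE(sat), so the active-region assumption holds.

active; I_C ≈ 3.6 mA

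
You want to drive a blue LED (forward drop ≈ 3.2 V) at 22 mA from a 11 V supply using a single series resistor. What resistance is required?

The resistor drops V_S − V_D = 11 − 3.2 = 7.8 V at 22 mA.
R = 7.8 V / 22 mA = 0.355 kΩ.

R ≈ 0.35 kΩ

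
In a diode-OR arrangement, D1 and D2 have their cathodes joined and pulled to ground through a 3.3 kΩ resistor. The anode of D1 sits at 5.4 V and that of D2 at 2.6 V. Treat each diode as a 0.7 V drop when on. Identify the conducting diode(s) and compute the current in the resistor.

Only D1 conducts; I_R ≈ 1.4 mA

Assume both conduct. Then node N would need to be at both 5.4−0.7 = 4.7 V and 2.6−0.7 = 1.9 V, which is impossible.
Assume only D1 conducts: V_N = 5.4 − 0.7 = 4.7 V, so I_R = 4.7/3.3 = 1.42 mA.
Check D2: its anode-to-cathode voltage is 2.6 − 4.7 = -2.1 V < 0.7 V, so it is off. The assumption is consistent.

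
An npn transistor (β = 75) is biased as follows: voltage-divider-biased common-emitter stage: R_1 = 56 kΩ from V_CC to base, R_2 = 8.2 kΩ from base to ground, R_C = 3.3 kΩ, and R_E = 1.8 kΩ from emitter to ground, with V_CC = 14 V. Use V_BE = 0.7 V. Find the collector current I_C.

Thevenize the base divider: V_Th = V_CC·R_2/(R_1+R_2) = 14×8.2/64.2 = 1.79 V, R_Th = R_1‖R_2 = 7.15 kΩ.
Base-emitter loop: V_Th = I_B·R_Th + V_BE + (β+1)I_B·R_E, so I_B = (1.79 − 0.7) / (7.15 + 76×1.8) = 0.00756 mA.
I_C = β·I_B = 75×0.00756 = 0.567 mA, and I_E = (β+1)I_B = 0.574 mA.
V_CE = V_CC − I_C·R_C − I_E·R_E = 14 − 0.567×3.3 − 0.574×1.8 = 11.1 V.
V_CE = 11.1 V > 0.2 V confirms active-region operation.

I_C ≈ 0.57 mA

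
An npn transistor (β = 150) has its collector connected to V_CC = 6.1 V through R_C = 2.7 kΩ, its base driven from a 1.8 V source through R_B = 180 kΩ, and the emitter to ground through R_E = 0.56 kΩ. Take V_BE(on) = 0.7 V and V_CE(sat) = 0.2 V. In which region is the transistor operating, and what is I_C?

active; I_C ≈ 0.62 mA

Assume active. Base-emitter loop: I_B = (V_BB − V_BE)/(R_B + (β+1)R_E) = (1.8 − 0.7)/(180 + 151×0.56) = 0.00416 mA.
I_C = β·I_B = 150×0.00416 = 0.624 mA.
V_CE = V_CC − I_C·R_C − I_E·R_E = 6.1 − 0.624×2.7 − 0.628×0.56 = 4.06 V > V_CE(sat), so the active-region assumption holds.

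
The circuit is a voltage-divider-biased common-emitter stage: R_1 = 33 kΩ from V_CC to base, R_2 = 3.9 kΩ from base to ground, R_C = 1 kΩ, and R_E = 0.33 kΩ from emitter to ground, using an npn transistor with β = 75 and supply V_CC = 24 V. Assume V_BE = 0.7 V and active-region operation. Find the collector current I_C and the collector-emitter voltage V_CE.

Thevenize the base divider: V_Th = V_CC·R_2/(R_1+R_2) = 24×3.9/36.9 = 2.54 V, R_Th = R_1‖R_2 = 3.49 kΩ.
Base-emitter loop: V_Th = I_B·R_Th + V_BE + (β+1)I_B·R_E, so I_B = (2.54 − 0.7) / (3.49 + 76×0.33) = 0.0643 mA.
I_C = β·I_B = 75×0.0643 = 4.82 mA, and I_E = (β+1)I_B = 4.89 mA.
V_CE = V_CC − I_C·R_C − I_E·R_E = 24 − 4.82×1 − 4.89×0.33 = 17.6 V.
V_CE = 17.6 V > 0.2 V confirms active-region operation.

I_C ≈ 4.8 mA, V_CE ≈ 18 V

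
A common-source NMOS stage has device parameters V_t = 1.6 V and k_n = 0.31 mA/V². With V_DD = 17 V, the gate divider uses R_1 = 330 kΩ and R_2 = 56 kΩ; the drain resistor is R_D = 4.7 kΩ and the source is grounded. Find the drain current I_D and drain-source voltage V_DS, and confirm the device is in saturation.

I_D ≈ 0.12 mA, V_DS ≈ 16 V

V_G = V_DD·R_2/(R_1+R_2) = 17×56/386 = 2.47 V. With the source grounded, V_GS = V_G = 2.47 V.
Assume saturation: I_D = (k_n/2)(V_GS − V_t)² = (0.31/2)×(2.47 − 1.6)² = 0.155×0.866² = 0.116 mA.
V_DS = V_DD − I_D·R_D = 17 − 0.116×4.7 = 16.5 V.
Saturation requires V_DS ≥ V_GS − V_t = 0.866 V; 16.5 ≥ 0.866 ✓.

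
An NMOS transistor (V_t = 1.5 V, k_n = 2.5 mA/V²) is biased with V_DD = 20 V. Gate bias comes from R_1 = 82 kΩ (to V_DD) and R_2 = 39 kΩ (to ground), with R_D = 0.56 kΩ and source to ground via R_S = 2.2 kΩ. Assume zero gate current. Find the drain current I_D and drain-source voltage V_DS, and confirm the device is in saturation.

V_G = V_DD·R_2/(R_1+R_2) = 20×39/121 = 6.45 V.
Assume saturation: I_D = (k_n/2)(V_GS − V_t)² with V_GS = V_G − I_D·R_S = 6.45 − 2.2·I_D.
Substituting gives 6.05·I_D² − 28.2·I_D + 30.6 = 0, with roots I_D = 1.72 or 2.95 mA.
The root I_D = 2.95 mA gives V_GS = -0.0352 V ≤ V_t, so take I_D = 1.72 mA.
Then V_GS = 2.67 V and V_DS = V_DD − I_D(R_D+R_S) = 20 − 1.72×2.76 = 15.3 V.
Saturation requires V_DS ≥ V_GS − V_t = 1.17 V; 15.3 ≥ 1.17 ✓.

I_D ≈ 1.7 mA, V_DS ≈ 15 V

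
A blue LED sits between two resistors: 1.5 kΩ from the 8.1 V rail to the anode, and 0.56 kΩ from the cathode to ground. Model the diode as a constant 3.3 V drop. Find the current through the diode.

The two resistors are in series with the diode, so KVL gives 8.1 = I·1.5 + 3.3 + I·0.56.
I = (8.1 − 3.3) / (1.5 + 0.56) kΩ = 4.8 / 2.06 = 2.33 mA.

I ≈ 2.3 mA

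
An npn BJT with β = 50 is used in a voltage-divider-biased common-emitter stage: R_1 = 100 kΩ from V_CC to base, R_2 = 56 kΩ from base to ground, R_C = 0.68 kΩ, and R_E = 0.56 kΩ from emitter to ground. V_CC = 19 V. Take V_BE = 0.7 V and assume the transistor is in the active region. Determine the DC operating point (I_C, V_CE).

Thevenize the base divider: V_Th = V_CC·R_2/(R_1+R_2) = 19×56/156 = 6.82 V, R_Th = R_1‖R_2 = 35.9 kΩ.
Base-emitter loop: V_Th = I_B·R_Th + V_BE + (β+1)I_B·R_E, so I_B = (6.82 − 0.7) / (35.9 + 51×0.56) = 0.095 mA.
I_C = β·I_B = 50×0.095 = 4.75 mA, and I_E = (β+1)I_B = 4.84 mA.
V_CE = V_CC − I_C·R_C − I_E·R_E = 19 − 4.75×0.68 − 4.84×0.56 = 13.1 V.
V_CE = 13.1 V > 0.2 V confirms active-region operation.

I_C ≈ 4.7 mA, V_CE ≈ 13 V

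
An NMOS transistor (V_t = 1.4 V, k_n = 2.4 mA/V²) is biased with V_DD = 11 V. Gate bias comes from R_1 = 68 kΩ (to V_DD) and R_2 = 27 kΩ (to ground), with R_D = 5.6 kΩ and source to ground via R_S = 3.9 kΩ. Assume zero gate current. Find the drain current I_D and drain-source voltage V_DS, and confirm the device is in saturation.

I_D ≈ 0.31 mA, V_DS ≈ 8 V

V_G = V_DD·R_2/(R_1+R_2) = 11×27/95 = 3.13 V.
Assume saturation: I_D = (k_n/2)(V_GS − V_t)² with V_GS = V_G − I_D·R_S = 3.13 − 3.9·I_D.
Substituting gives 18.3·I_D² − 17.2·I_D + 3.58 = 0, with roots I_D = 0.312 or 0.628 mA.
The root I_D = 0.628 mA gives V_GS = 0.676 V ≤ V_t, so take I_D = 0.312 mA.
Then V_GS = 1.91 V and V_DS = V_DD − I_D(R_D+R_S) = 11 − 0.312×9.5 = 8.04 V.
Saturation requires V_DS ≥ V_GS − V_t = 0.51 V; 8.04 ≥ 0.51 ✓.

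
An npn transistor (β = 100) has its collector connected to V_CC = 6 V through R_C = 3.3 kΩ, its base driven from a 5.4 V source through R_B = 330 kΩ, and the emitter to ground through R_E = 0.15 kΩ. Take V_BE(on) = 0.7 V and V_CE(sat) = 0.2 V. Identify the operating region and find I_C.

active; I_C ≈ 1.4 mA

Assume active. Base-emitter loop: I_B = (V_BB − V_BE)/(R_B + (β+1)R_E) = (5.4 − 0.7)/(330 + 101×0.15) = 0.0136 mA.
I_C = β·I_B = 100×0.0136 = 1.36 mA.
V_CE = V_CC − I_C·R_C − I_E·R_E = 6 − 1.36×3.3 − 1.38×0.15 = 1.3 V > V_CE(sat), so the active-region assumption holds.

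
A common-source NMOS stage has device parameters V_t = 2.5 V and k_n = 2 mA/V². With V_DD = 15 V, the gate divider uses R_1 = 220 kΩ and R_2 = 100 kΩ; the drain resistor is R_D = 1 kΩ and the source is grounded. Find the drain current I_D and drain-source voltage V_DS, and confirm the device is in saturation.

V_G = V_DD·R_2/(R_1+R_2) = 15×100/320 = 4.69 V. With the source grounded, V_GS = V_G = 4.69 V.
Assume saturation: I_D = (k_n/2)(V_GS − V_t)² = (2/2)×(4.69 − 2.5)² = 1×2.19² = 4.79 mA.
V_DS = V_DD − I_D·R_D = 15 − 4.79×1 = 10.2 V.
Saturation requires V_DS ≥ V_GS − V_t = 2.19 V; 10.2 ≥ 2.19 ✓.

I_D ≈ 4.8 mA, V_DS ≈ 10 V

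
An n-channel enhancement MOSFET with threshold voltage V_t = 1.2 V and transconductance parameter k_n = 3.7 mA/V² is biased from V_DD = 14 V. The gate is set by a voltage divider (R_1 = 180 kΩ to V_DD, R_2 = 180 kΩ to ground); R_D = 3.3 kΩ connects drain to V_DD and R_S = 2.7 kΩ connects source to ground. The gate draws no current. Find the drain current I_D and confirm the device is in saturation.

I_D ≈ 1.8 mA

V_G = V_DD·R_2/(R_1+R_2) = 14×180/360 = 7 V.
Assume saturation: I_D = (k_n/2)(V_GS − V_t)² with V_GS = V_G − I_D·R_S = 7 − 2.7·I_D.
Substituting gives 13.5·I_D² − 58.9·I_D + 62.2 = 0, with roots I_D = 1.78 or 2.59 mA.
The root I_D = 2.59 mA gives V_GS = 0.0177 V ≤ V_t, so take I_D = 1.78 mA.
Then V_GS = 2.18 V and V_DS = V_DD − I_D(R_D+R_S) = 14 − 1.78×6 = 3.29 V.
Saturation requires V_DS ≥ V_GS − V_t = 0.982 V; 3.29 ≥ 0.982 ✓.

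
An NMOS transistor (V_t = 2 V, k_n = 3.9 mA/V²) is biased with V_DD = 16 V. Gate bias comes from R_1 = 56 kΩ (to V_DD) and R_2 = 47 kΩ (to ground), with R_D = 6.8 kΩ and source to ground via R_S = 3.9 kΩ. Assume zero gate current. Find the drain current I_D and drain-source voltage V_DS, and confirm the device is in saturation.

V_G = V_DD·R_2/(R_1+R_2) = 16×47/103 = 7.3 V.
Assume saturation: I_D = (k_n/2)(V_GS − V_t)² with V_GS = V_G − I_D·R_S = 7.3 − 3.9·I_D.
Substituting gives 29.7·I_D² − 81.6·I_D + 54.8 = 0, with roots I_D = 1.16 or 1.59 mA.
The root I_D = 1.59 mA gives V_GS = 1.1 V ≤ V_t, so take I_D = 1.16 mA.
Then V_GS = 2.77 V and V_DS = V_DD − I_D(R_D+R_S) = 16 − 1.16×10.7 = 3.57 V.
Saturation requires V_DS ≥ V_GS − V_t = 0.772 V; 3.57 ≥ 0.772 ✓.

I_D ≈ 1.2 mA, V_DS ≈ 3.6 V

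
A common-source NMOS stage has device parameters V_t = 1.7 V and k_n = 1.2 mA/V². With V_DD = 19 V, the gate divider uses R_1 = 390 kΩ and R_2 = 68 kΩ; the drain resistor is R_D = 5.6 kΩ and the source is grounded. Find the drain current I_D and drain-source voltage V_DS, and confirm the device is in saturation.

I_D ≈ 0.75 mA, V_DS ≈ 15 V

V_G = V_DD·R_2/(R_1+R_2) = 19×68/458 = 2.82 V. With the source grounded, V_GS = V_G = 2.82 V.
Assume saturation: I_D = (k_n/2)(V_GS − V_t)² = (1.2/2)×(2.82 − 1.7)² = 0.6×1.12² = 0.754 mA.
V_DS = V_DD − I_D·R_D = 19 − 0.754×5.6 = 14.8 V.
Saturation requires V_DS ≥ V_GS − V_t = 1.12 V; 14.8 ≥ 1.12 ✓.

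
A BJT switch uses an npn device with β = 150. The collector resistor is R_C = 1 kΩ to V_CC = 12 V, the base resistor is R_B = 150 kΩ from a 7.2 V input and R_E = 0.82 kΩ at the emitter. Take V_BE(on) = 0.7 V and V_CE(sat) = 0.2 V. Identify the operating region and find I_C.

Assume active. Base-emitter loop: I_B = (V_BB − V_BE)/(R_B + (β+1)R_E) = (7.2 − 0.7)/(150 + 151×0.82) = 0.0237 mA.
I_C = β·I_B = 150×0.0237 = 3.56 mA.
V_CE = V_CC − I_C·R_C − I_E·R_E = 12 − 3.56×1 − 3.58×0.82 = 5.5 V > V_CE(sat), so the active-region assumption holds.

active; I_C ≈ 3.6 mA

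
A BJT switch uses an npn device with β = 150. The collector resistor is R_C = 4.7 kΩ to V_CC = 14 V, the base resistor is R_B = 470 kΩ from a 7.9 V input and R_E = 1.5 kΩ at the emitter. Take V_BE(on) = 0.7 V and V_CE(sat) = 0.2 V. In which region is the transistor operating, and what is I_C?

active; I_C ≈ 1.6 mA

Assume active. Base-emitter loop: I_B = (V_BB − V_BE)/(R_B + (β+1)R_E) = (7.9 − 0.7)/(470 + 151×1.5) = 0.0103 mA.
I_C = β·I_B = 150×0.0103 = 1.55 mA.
V_CE = V_CC − I_C·R_C − I_E·R_E = 14 − 1.55×4.7 − 1.56×1.5 = 4.37 V > V_CE(sat), so the active-region assumption holds.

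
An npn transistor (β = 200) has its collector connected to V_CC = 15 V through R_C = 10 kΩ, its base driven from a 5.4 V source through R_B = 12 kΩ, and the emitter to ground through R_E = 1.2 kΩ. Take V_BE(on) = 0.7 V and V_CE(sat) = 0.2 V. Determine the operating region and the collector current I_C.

Assume active: I_B = (5.4 − 0.7)/(12 + 201×1.2) = 0.0186 mA, I_C = β·I_B = 3.71 mA.
Then V_CE = 15 − 3.71×10 − 3.73×1.2 = -26.6 V < 0.2 V — the active assumption fails.
Re-solve with V_CE = 0.2 V. KCL at the emitter: V_E/R_E = (V_BB−0.7−V_E)/R_B + (V_CC−0.2−V_E)/R_C, giving V_E = 1.84 V.
I_C = (V_CC − 0.2 − V_E)/R_C = (14.8 − 1.84)/10 = 1.3 mA.
Check: I_B = (4.7 − 1.84)/12 = 0.238 mA, and β·I_B = 47.7 mA > I_C, confirming saturation.

saturation; I_C ≈ 1.3 mA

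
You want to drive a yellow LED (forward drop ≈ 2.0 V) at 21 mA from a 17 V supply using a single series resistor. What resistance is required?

The resistor drops V_S − V_D = 17 − 2.0 = 15 V at 21 mA.
R = 15 V / 21 mA = 0.714 kΩ.

R ≈ 0.71 kΩ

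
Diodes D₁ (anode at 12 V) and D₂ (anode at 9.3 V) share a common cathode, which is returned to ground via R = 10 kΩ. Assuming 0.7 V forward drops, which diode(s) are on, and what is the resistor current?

Assume both conduct. Then node N would need to be at both 12−0.7 = 11.3 V and 9.3−0.7 = 8.6 V, which is impossible.
Assume only D₁ conducts: V_N = 12 − 0.7 = 11.3 V, so I_R = 11.3/10 = 1.13 mA.
Check D₂: its anode-to-cathode voltage is 9.3 − 11.3 = -2 V < 0.7 V, so it is off. The assumption is consistent.

Only D₁ conducts; I_R ≈ 1.1 mA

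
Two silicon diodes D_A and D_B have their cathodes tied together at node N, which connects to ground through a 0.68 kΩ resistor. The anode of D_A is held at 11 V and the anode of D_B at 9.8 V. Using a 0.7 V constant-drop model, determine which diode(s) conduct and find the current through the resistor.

Only D_A conducts; I_R ≈ 15 mA

Assume both conduct. Then node N would need to be at both 11−0.7 = 10.3 V and 9.8−0.7 = 9.1 V, which is impossible.
Assume only D_A conducts: V_N = 11 − 0.7 = 10.3 V, so I_R = 10.3/0.68 = 15.1 mA.
Check D_B: its anode-to-cathode voltage is 9.8 − 10.3 = -0.5 V < 0.7 V, so it is off. The assumption is consistent.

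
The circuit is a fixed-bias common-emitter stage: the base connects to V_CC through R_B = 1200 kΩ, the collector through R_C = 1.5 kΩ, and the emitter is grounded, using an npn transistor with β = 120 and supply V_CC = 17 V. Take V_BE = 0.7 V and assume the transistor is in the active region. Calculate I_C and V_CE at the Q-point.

I_C ≈ 1.6 mA, V_CE ≈ 15 V

Base loop: V_CC = I_B·R_B + V_BE, so I_B = (17 − 0.7)/1200 kΩ = 0.0136 mA.
In the active region I_C = β·I_B = 120 × 0.0136 = 1.63 mA.
Collector loop: V_CE = V_CC − I_C·R_C = 17 − 1.63×1.5 = 14.6 V.
Since V_CE = 14.6 V > V_CE(sat) ≈ 0.2 V, the transistor is in the active region as assumed.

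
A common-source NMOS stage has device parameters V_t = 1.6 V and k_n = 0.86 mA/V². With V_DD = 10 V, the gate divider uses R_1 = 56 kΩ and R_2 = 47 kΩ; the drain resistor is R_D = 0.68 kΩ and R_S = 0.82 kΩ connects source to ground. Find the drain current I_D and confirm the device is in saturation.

I_D ≈ 1.4 mA

V_G = V_DD·R_2/(R_1+R_2) = 10×47/103 = 4.56 V.
Assume saturation: I_D = (k_n/2)(V_GS − V_t)² with V_GS = V_G − I_D·R_S = 4.56 − 0.82·I_D.
Substituting gives 0.289·I_D² − 3.09·I_D + 3.78 = 0, with roots I_D = 1.41 or 9.28 mA.
The root I_D = 9.28 mA gives V_GS = -3.05 V ≤ V_t, so take I_D = 1.41 mA.
Then V_GS = 3.41 V and V_DS = V_DD − I_D(R_D+R_S) = 10 − 1.41×1.5 = 7.89 V.
Saturation requires V_DS ≥ V_GS − V_t = 1.81 V; 7.89 ≥ 1.81 ✓.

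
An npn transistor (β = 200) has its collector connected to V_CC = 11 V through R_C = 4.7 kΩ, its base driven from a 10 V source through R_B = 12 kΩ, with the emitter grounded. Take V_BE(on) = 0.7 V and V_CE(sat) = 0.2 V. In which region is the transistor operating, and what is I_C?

Assume active: I_B = (10 − 0.7)/12 = 0.775 mA, giving I_C = β·I_B = 155 mA.
But then V_CE = 11 − 155×4.7 = -718 V < V_CE(sat) = 0.2 V — impossible in the active region.
So the transistor is saturated. With V_CE = 0.2 V, I_C = (V_CC − 0.2)/R_C = 10.8/4.7 = 2.3 mA.
Check: β·I_B = 155 mA > I_C = 2.3 mA, confirming saturation.

saturation; I_C ≈ 2.3 mA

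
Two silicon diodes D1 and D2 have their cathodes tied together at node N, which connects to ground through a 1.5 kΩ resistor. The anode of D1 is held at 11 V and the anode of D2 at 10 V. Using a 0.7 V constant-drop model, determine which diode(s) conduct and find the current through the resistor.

Assume both conduct. Then node N would need to be at both 11−0.7 = 10.3 V and 10−0.7 = 9.3 V, which is impossible.
Assume only D1 conducts: V_N = 11 − 0.7 = 10.3 V, so I_R = 10.3/1.5 = 6.87 mA.
Check D2: its anode-to-cathode voltage is 10 − 10.3 = -0.3 V < 0.7 V, so it is off. The assumption is consistent.

Only D1 conducts; I_R ≈ 6.9 mA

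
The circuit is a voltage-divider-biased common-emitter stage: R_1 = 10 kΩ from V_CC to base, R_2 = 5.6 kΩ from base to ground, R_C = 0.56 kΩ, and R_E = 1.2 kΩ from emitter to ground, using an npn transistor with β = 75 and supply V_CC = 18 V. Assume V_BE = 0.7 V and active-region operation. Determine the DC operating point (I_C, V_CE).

Thevenize the base divider: V_Th = V_CC·R_2/(R_1+R_2) = 18×5.6/15.6 = 6.46 V, R_Th = R_1‖R_2 = 3.59 kΩ.
Base-emitter loop: V_Th = I_B·R_Th + V_BE + (β+1)I_B·R_E, so I_B = (6.46 − 0.7) / (3.59 + 76×1.2) = 0.0608 mA.
I_C = β·I_B = 75×0.0608 = 4.56 mA, and I_E = (β+1)I_B = 4.62 mA.
V_CE = V_CC − I_C·R_C − I_E·R_E = 18 − 4.56×0.56 − 4.62×1.2 = 9.9 V.
V_CE = 9.9 V > 0.2 V confirms active-region operation.

I_C ≈ 4.6 mA, V_CE ≈ 9.9 V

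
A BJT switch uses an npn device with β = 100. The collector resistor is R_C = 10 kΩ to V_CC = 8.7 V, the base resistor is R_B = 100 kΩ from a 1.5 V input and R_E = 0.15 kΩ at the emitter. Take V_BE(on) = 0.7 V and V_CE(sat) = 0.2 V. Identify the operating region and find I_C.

active; I_C ≈ 0.69 mA

Assume active. Base-emitter loop: I_B = (V_BB − V_BE)/(R_B + (β+1)R_E) = (1.5 − 0.7)/(100 + 101×0.15) = 0.00695 mA.
I_C = β·I_B = 100×0.00695 = 0.695 mA.
V_CE = V_CC − I_C·R_C − I_E·R_E = 8.7 − 0.695×10 − 0.702×0.15 = 1.65 V > V_CE(sat), so the active-region assumption holds.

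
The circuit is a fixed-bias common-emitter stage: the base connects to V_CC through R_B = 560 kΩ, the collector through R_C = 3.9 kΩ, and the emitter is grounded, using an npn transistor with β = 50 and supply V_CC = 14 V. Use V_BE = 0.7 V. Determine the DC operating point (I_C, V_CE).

Base loop: V_CC = I_B·R_B + V_BE, so I_B = (14 − 0.7)/560 kΩ = 0.0238 mA.
In the active region I_C = β·I_B = 50 × 0.0238 = 1.19 mA.
Collector loop: V_CE = V_CC − I_C·R_C = 14 − 1.19×3.9 = 9.37 V.
Since V_CE = 9.37 V > V_CE(sat) ≈ 0.2 V, the transistor is in the active region as assumed.

I_C ≈ 1.2 mA, V_CE ≈ 9.4 V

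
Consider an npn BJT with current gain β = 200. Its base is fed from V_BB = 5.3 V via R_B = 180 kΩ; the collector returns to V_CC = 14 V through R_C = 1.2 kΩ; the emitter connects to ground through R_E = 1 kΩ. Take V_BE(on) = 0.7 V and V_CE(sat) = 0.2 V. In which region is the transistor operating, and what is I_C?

Assume active. Base-emitter loop: I_B = (V_BB − V_BE)/(R_B + (β+1)R_E) = (5.3 − 0.7)/(180 + 201×1) = 0.0121 mA.
I_C = β·I_B = 200×0.0121 = 2.41 mA.
V_CE = V_CC − I_C·R_C − I_E·R_E = 14 − 2.41×1.2 − 2.43×1 = 8.68 V > V_CE(sat), so the active-region assumption holds.

active; I_C ≈ 2.4 mA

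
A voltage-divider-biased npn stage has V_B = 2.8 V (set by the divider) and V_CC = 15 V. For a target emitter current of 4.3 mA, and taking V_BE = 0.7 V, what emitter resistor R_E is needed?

R_E ≈ 0.49 kΩ

V_E = V_B − V_BE = 2.8 − 0.7 = 2.1 V.
R_E = V_E / I_E = 2.1 / 4.3 = 0.488 kΩ.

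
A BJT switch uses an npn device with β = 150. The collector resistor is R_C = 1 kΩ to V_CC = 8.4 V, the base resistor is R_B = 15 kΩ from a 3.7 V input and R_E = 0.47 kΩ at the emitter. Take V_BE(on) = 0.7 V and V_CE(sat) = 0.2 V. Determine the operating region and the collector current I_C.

active; I_C ≈ 5.2 mA

Assume active. Base-emitter loop: I_B = (V_BB − V_BE)/(R_B + (β+1)R_E) = (3.7 − 0.7)/(15 + 151×0.47) = 0.0349 mA.
I_C = β·I_B = 150×0.0349 = 5.23 mA.
V_CE = V_CC − I_C·R_C − I_E·R_E = 8.4 − 5.23×1 − 5.27×0.47 = 0.689 V > V_CE(sat), so the active-region assumption holds.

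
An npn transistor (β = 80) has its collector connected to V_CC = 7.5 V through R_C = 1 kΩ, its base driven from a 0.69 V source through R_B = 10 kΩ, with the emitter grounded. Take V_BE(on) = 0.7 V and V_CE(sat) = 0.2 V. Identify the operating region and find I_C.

cutoff; I_C ≈ 0

V_BB = 0.69 V ≤ V_BE(on) = 0.7 V, so the base-emitter junction is not forward biased.
The transistor is in cutoff: I_B = I_C = 0.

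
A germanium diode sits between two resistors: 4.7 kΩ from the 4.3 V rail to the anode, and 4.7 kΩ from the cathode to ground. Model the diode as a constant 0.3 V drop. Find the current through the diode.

The two resistors are in series with the diode, so KVL gives 4.3 = I·4.7 + 0.3 + I·4.7.
I = (4.3 − 0.3) / (4.7 + 4.7) kΩ = 4 / 9.4 = 0.426 mA.

I ≈ 0.43 mA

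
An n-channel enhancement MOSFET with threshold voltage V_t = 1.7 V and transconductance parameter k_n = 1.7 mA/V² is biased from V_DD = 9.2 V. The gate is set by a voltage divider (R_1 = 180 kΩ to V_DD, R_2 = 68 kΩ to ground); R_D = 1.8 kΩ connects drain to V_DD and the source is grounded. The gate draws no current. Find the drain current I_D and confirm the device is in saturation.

I_D ≈ 0.58 mA

V_G = V_DD·R_2/(R_1+R_2) = 9.2×68/248 = 2.52 V. With the source grounded, V_GS = V_G = 2.52 V.
Assume saturation: I_D = (k_n/2)(V_GS − V_t)² = (1.7/2)×(2.52 − 1.7)² = 0.85×0.823² = 0.575 mA.
V_DS = V_DD − I_D·R_D = 9.2 − 0.575×1.8 = 8.16 V.
Saturation requires V_DS ≥ V_GS − V_t = 0.823 V; 8.16 ≥ 0.823 ✓.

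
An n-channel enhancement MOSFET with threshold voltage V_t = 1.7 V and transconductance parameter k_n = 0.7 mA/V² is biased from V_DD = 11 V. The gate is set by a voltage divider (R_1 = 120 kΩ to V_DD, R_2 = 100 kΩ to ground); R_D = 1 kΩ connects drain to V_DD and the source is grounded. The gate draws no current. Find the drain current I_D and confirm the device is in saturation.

V_G = V_DD·R_2/(R_1+R_2) = 11×100/220 = 5 V. With the source grounded, V_GS = V_G = 5 V.
Assume saturation: I_D = (k_n/2)(V_GS − V_t)² = (0.7/2)×(5 − 1.7)² = 0.35×3.3² = 3.81 mA.
V_DS = V_DD − I_D·R_D = 11 − 3.81×1 = 7.19 V.
Saturation requires V_DS ≥ V_GS − V_t = 3.3 V; 7.19 ≥ 3.3 ✓.

I_D ≈ 3.8 mA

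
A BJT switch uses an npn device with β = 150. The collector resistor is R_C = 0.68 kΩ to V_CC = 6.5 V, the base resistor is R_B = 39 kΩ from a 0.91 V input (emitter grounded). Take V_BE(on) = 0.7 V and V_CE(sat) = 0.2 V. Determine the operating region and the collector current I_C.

Assume active. Base-emitter loop: I_B = (V_BB − V_BE)/R_B = (0.91 − 0.7)/39 = 0.00538 mA.
I_C = β·I_B = 150×0.00538 = 0.808 mA.
V_CE = V_CC − I_C·R_C = 6.5 − 0.808×0.68 = 5.95 V > V_CE(sat), so the active-region assumption holds.

active; I_C ≈ 0.81 mA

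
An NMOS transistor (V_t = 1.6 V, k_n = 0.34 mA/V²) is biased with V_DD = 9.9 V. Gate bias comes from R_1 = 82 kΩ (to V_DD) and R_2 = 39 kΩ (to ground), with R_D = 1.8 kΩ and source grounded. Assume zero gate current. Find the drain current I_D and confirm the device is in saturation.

I_D ≈ 0.43 mA

V_G = V_DD·R_2/(R_1+R_2) = 9.9×39/121 = 3.19 V. With the source grounded, V_GS = V_G = 3.19 V.
Assume saturation: I_D = (k_n/2)(V_GS − V_t)² = (0.34/2)×(3.19 − 1.6)² = 0.17×1.59² = 0.43 mA.
V_DS = V_DD − I_D·R_D = 9.9 − 0.43×1.8 = 9.13 V.
Saturation requires V_DS ≥ V_GS − V_t = 1.59 V; 9.13 ≥ 1.59 ✓.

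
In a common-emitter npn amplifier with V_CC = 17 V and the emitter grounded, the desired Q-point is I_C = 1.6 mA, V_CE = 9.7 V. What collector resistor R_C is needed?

R_C ≈ 4.6 kΩ

Collector loop: V_CC = I_C·R_C + V_CE.
R_C = (V_CC − V_CE)/I_C = (17 − 9.7)/1.6 = 4.56 kΩ.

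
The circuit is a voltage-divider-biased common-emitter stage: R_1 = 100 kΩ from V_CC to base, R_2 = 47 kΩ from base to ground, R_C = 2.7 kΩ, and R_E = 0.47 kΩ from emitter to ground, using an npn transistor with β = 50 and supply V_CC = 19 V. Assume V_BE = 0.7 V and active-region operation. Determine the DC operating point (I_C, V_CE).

Thevenize the base divider: V_Th = V_CC·R_2/(R_1+R_2) = 19×47/147 = 6.07 V, R_Th = R_1‖R_2 = 32 kΩ.
Base-emitter loop: V_Th = I_B·R_Th + V_BE + (β+1)I_B·R_E, so I_B = (6.07 − 0.7) / (32 + 51×0.47) = 0.0961 mA.
I_C = β·I_B = 50×0.0961 = 4.8 mA, and I_E = (β+1)I_B = 4.9 mA.
V_CE = V_CC − I_C·R_C − I_E·R_E = 19 − 4.8×2.7 − 4.9×0.47 = 3.73 V.
V_CE = 3.73 V > 0.2 V confirms active-region operation.

I_C ≈ 4.8 mA, V_CE ≈ 3.7 V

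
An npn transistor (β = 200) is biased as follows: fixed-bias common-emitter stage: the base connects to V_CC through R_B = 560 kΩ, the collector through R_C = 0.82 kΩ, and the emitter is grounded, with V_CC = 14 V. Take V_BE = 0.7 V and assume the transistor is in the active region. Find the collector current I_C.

Base loop: V_CC = I_B·R_B + V_BE, so I_B = (14 − 0.7)/560 kΩ = 0.0238 mA.
In the active region I_C = β·I_B = 200 × 0.0238 = 4.75 mA.
Collector loop: V_CE = V_CC − I_C·R_C = 14 − 4.75×0.82 = 10.1 V.
Since V_CE = 10.1 V > V_CE(sat) ≈ 0.2 V, the transistor is in the active region as assumed.

I_C ≈ 4.8 mA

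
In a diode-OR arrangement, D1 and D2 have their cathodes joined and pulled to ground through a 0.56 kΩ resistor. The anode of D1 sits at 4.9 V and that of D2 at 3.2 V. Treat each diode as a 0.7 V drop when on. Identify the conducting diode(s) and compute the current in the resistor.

Only D1 conducts; I_R ≈ 7.5 mA

Assume both conduct. Then node N would need to be at both 4.9−0.7 = 4.2 V and 3.2−0.7 = 2.5 V, which is impossible.
Assume only D1 conducts: V_N = 4.9 − 0.7 = 4.2 V, so I_R = 4.2/0.56 = 7.5 mA.
Check D2: its anode-to-cathode voltage is 3.2 − 4.2 = -1 V < 0.7 V, so it is off. The assumption is consistent.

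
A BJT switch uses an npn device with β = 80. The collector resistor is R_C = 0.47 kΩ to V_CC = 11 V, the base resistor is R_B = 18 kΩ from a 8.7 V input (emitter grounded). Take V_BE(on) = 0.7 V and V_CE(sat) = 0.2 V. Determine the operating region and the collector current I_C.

saturation; I_C ≈ 23 mA

Assume active: I_B = (8.7 − 0.7)/18 = 0.444 mA, giving I_C = β·I_B = 35.6 mA.
But then V_CE = 11 − 35.6×0.47 = -5.71 V < V_CE(sat) = 0.2 V — impossible in the active region.
So the transistor is saturated. With V_CE = 0.2 V, I_C = (V_CC − 0.2)/R_C = 10.8/0.47 = 23 mA.
Check: β·I_B = 35.6 mA > I_C = 23 mA, confirming saturation.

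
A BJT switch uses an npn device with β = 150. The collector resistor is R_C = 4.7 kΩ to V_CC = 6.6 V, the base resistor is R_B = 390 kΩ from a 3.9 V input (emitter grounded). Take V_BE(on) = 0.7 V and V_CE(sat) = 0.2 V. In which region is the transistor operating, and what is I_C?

Assume active. Base-emitter loop: I_B = (V_BB − V_BE)/R_B = (3.9 − 0.7)/390 = 0.00821 mA.
I_C = β·I_B = 150×0.00821 = 1.23 mA.
V_CE = V_CC − I_C·R_C = 6.6 − 1.23×4.7 = 0.815 V > V_CE(sat), so the active-region assumption holds.

active; I_C ≈ 1.2 mA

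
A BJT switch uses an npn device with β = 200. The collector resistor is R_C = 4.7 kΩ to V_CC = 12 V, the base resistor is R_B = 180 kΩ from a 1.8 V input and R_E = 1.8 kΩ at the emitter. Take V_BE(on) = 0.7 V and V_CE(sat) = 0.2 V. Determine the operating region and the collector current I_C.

Assume active. Base-emitter loop: I_B = (V_BB − V_BE)/(R_B + (β+1)R_E) = (1.8 − 0.7)/(180 + 201×1.8) = 0.00203 mA.
I_C = β·I_B = 200×0.00203 = 0.406 mA.
V_CE = V_CC − I_C·R_C − I_E·R_E = 12 − 0.406×4.7 − 0.408×1.8 = 9.36 V > V_CE(sat), so the active-region assumption holds.

active; I_C ≈ 0.41 mA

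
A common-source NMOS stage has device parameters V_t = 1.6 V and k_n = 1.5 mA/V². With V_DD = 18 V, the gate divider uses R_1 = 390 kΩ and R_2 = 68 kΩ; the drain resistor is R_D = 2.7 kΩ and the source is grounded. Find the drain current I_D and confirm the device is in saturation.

I_D ≈ 0.86 mA

V_G = V_DD·R_2/(R_1+R_2) = 18×68/458 = 2.67 V. With the source grounded, V_GS = V_G = 2.67 V.
Assume saturation: I_D = (k_n/2)(V_GS − V_t)² = (1.5/2)×(2.67 − 1.6)² = 0.75×1.07² = 0.863 mA.
V_DS = V_DD − I_D·R_D = 18 − 0.863×2.7 = 15.7 V.
Saturation requires V_DS ≥ V_GS − V_t = 1.07 V; 15.7 ≥ 1.07 ✓.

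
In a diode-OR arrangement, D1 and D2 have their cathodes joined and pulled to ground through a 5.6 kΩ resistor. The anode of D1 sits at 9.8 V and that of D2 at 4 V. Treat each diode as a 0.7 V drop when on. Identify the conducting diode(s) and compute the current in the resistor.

Only D1 conducts; I_R ≈ 1.6 mA

Assume both conduct. Then node N would need to be at both 9.8−0.7 = 9.1 V and 4−0.7 = 3.3 V, which is impossible.
Assume only D1 conducts: V_N = 9.8 − 0.7 = 9.1 V, so I_R = 9.1/5.6 = 1.63 mA.
Check D2: its anode-to-cathode voltage is 4 − 9.1 = -5.1 V < 0.7 V, so it is off. The assumption is consistent.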